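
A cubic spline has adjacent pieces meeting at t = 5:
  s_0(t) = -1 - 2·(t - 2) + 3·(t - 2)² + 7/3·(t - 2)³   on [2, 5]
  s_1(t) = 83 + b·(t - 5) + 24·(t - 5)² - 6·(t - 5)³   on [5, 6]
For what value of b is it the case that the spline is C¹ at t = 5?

s_0'(t) = -2 + 6·(t - 2) + 7·(t - 2)², so s_0'(5) = 79. On the right, s_1'(5) = b, so b = 79.

79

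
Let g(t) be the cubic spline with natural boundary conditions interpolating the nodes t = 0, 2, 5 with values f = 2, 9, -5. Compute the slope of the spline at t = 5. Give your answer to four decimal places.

Write M_i for g''(x_i). With h_i = 2, 3 and divided differences Δ_i = 7/2, -14/3, the continuity of g' gives the tridiagonal system
  2·M_0 + 10·M_1 + 3·M_2 = 6(Δ_1 - Δ_0) = -49
Natural end conditions: M_0 = M_2 = 0.
Forward elimination and back-substitution give M_0 = 0, M_1 = -49/10, M_2 = 0.
On [2, 5], g'(t) = b_1 + 2c_1·(t - 2) + 3d_1·(t - 2)² with b_1 = Δ_1 - h_1(2M_1 + M_2)/6 = 7/30, c_1 = M_1/2 = -49/20, d_1 = (M_2 - M_1)/(6h_1) = 49/180. So g'(5) = -427/60.

-7.1167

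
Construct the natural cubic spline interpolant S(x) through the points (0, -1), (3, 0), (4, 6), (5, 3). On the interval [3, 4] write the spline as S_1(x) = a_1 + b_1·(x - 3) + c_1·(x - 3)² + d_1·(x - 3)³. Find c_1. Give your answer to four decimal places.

3.0645

Let M_i = S''(x_i). Step sizes h_i = 3, 1, 1; slopes of the chords Δ_i = (y_(i+1) - y_i)/h_i = 1/3, 6, -3.
  3·M_0 + 8·M_1 + 1·M_2 = 6(Δ_1 - Δ_0) = 34
  1·M_1 + 4·M_2 + 1·M_3 = 6(Δ_2 - Δ_1) = -54
Natural end conditions: M_0 = M_3 = 0.
Solving the tridiagonal system: M_0 = 0, M_1 = 190/31, M_2 = -466/31, M_3 = 0.
On [3, 4], with S_1(x) = a_1 + b_1·(x - 3) + c_1·(x - 3)² + d_1·(x - 3)³: c_1 = M_1/2 = 95/31, d_1 = (M_2 - M_1)/(6h_1) = -328/93, b_1 = Δ_1 - h_1(2M_1 + M_2)/6 = 601/93.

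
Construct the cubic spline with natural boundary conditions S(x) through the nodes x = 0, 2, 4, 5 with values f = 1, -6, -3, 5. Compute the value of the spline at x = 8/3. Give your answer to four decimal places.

-6.7037

Let m_i = S''(x_i). Step sizes h_i = 2, 2, 1; slopes of the chords Δ_i = (y_(i+1) - y_i)/h_i = -7/2, 3/2, 8.
  2·m_0 + 8·m_1 + 2·m_2 = 6(Δ_1 - Δ_0) = 30
  2·m_1 + 6·m_2 + 1·m_3 = 6(Δ_2 - Δ_1) = 39
Natural end conditions: m_0 = m_3 = 0.
Solving: m_0 = 0, m_1 = 51/22, m_2 = 63/11, m_3 = 0.
On [2, 4], S(x) = -6 - 43/22·(x - 2) + 51/44·(x - 2)² + 25/88·(x - 2)³.
With (x - 2) = 2/3: S(8/3) = -181/27.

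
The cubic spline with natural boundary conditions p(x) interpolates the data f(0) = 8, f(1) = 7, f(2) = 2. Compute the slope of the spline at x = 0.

Write σ_i for p''(x_i). With h_i = 1, 1 and divided differences Δ_i = -1, -5, the continuity of p' gives the tridiagonal system
  1·σ_0 + 4·σ_1 + 1·σ_2 = 6(Δ_1 - Δ_0) = -24
Natural end conditions: σ_0 = σ_2 = 0.
Solving: σ_0 = 0, σ_1 = -6, σ_2 = 0.
On [0, 1], p'(x) = b_0 + 2c_0·x + 3d_0·x² with b_0 = Δ_0 - h_0(2σ_0 + σ_1)/6 = 0, c_0 = σ_0/2 = 0, d_0 = (σ_1 - σ_0)/(6h_0) = -1. So p'(0) = 0.

0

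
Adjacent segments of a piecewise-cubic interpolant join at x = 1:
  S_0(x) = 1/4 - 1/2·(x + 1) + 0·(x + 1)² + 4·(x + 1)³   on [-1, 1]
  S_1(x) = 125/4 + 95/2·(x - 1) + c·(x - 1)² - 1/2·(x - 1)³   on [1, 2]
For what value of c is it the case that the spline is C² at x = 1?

S_0''(x) = 0 + 24·(x + 1), so S_0''(1) = 48. On the right, S_1''(1) = 2c, so c = 24.

24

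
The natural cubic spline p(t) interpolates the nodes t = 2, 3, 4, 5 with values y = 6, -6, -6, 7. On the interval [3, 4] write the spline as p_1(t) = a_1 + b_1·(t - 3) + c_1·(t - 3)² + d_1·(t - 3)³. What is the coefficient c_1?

7

Put σ_i = p'' at the i-th knot. Here h = (1, 1, 1) and Δ = (-12, 0, 13), so the interior equations h_(i-1)·σ_(i-1) + 2(h_(i-1)+h_i)·σ_i + h_i·σ_(i+1) = 6(Δ_i − Δ_(i-1)) read
  1·σ_0 + 4·σ_1 + 1·σ_2 = 6(Δ_1 - Δ_0) = 72
  1·σ_1 + 4·σ_2 + 1·σ_3 = 6(Δ_2 - Δ_1) = 78
Natural end conditions: σ_0 = σ_3 = 0.
Solving the tridiagonal system: σ_0 = 0, σ_1 = 14, σ_2 = 16, σ_3 = 0.
On [3, 4], with p_1(t) = a_1 + b_1·(t - 3) + c_1·(t - 3)² + d_1·(t - 3)³: c_1 = σ_1/2 = 7, d_1 = (σ_2 - σ_1)/(6h_1) = 1/3, b_1 = Δ_1 - h_1(2σ_1 + σ_2)/6 = -22/3.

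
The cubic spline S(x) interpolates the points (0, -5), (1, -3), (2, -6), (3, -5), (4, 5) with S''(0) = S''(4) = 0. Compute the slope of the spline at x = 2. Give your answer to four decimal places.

-2.7500

Write M_i for S''(x_i). With h_i = 1, 1, 1, 1 and divided differences Δ_i = 2, -3, 1, 10, the continuity of S' gives the tridiagonal system
  1·M_0 + 4·M_1 + 1·M_2 = 6(Δ_1 - Δ_0) = -30
  1·M_1 + 4·M_2 + 1·M_3 = 6(Δ_2 - Δ_1) = 24
  1·M_2 + 4·M_3 + 1·M_4 = 6(Δ_3 - Δ_2) = 54
Natural end conditions: M_0 = M_4 = 0.
Forward elimination and back-substitution give M_0 = 0, M_1 = -123/14, M_2 = 36/7, M_3 = 171/14, M_4 = 0.
On [2, 3], S'(x) = b_2 + 2c_2·(x - 2) + 3d_2·(x - 2)² with b_2 = Δ_2 - h_2(2M_2 + M_3)/6 = -11/4, c_2 = M_2/2 = 18/7, d_2 = (M_3 - M_2)/(6h_2) = 33/28. So S'(2) = -11/4.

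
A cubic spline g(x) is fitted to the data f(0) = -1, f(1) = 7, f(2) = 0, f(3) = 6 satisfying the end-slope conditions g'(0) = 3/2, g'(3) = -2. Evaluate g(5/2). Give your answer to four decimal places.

3.2042

Let m_i = g''(x_i). Step sizes h_i = 1, 1, 1; slopes of the chords Δ_i = (y_(i+1) - y_i)/h_i = 8, -7, 6.
  1·m_0 + 4·m_1 + 1·m_2 = 6(Δ_1 - Δ_0) = -90
  1·m_1 + 4·m_2 + 1·m_3 = 6(Δ_2 - Δ_1) = 78
Clamped end conditions give two more equations: 2h_0·m_0 + h_0·m_1 = 6(Δ_0 - g'(0)) = 39 and h_2·m_2 + 2h_2·m_3 = 6(g'(3) - Δ_2) = -48.
Hence m_0 = 616/15, m_1 = -647/15, m_2 = 622/15, m_3 = -671/15.
On [2, 3], g(x) = 0 - 11/30·(x - 2) + 311/15·(x - 2)² - 431/30·(x - 2)³.
With (x - 2) = 1/2: g(5/2) = 769/240.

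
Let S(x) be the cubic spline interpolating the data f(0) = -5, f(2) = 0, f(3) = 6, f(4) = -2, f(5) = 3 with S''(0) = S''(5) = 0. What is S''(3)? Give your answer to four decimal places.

Let M_i = S''(x_i). Step sizes h_i = 2, 1, 1, 1; slopes of the chords Δ_i = (y_(i+1) - y_i)/h_i = 5/2, 6, -8, 5.
  2·M_0 + 6·M_1 + 1·M_2 = 6(Δ_1 - Δ_0) = 21
  1·M_1 + 4·M_2 + 1·M_3 = 6(Δ_2 - Δ_1) = -84
  1·M_2 + 4·M_3 + 1·M_4 = 6(Δ_3 - Δ_2) = 78
Natural end conditions: M_0 = M_4 = 0.
Solving: M_0 = 0, M_1 = 729/86, M_2 = -1284/43, M_3 = 2319/86, M_4 = 0.

-29.8605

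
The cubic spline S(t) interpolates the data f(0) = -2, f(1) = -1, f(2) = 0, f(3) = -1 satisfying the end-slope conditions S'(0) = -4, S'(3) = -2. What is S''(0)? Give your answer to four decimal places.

16.9333

Write σ_i for S''(x_i). With h_i = 1, 1, 1 and divided differences Δ_i = 1, 1, -1, the continuity of S' gives the tridiagonal system
  1·σ_0 + 4·σ_1 + 1·σ_2 = 6(Δ_1 - Δ_0) = 0
  1·σ_1 + 4·σ_2 + 1·σ_3 = 6(Δ_2 - Δ_1) = -12
Clamped end conditions give two more equations: 2h_0·σ_0 + h_0·σ_1 = 6(Δ_0 - S'(0)) = 30 and h_2·σ_2 + 2h_2·σ_3 = 6(S'(3) - Δ_2) = -6.
Solving the tridiagonal system: σ_0 = 254/15, σ_1 = -58/15, σ_2 = -22/15, σ_3 = -34/15.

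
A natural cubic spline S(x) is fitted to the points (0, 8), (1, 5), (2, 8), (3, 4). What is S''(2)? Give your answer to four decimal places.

-13.6000

Let m_i = S''(x_i). Step sizes h_i = 1, 1, 1; slopes of the chords Δ_i = (y_(i+1) - y_i)/h_i = -3, 3, -4.
  1·m_0 + 4·m_1 + 1·m_2 = 6(Δ_1 - Δ_0) = 36
  1·m_1 + 4·m_2 + 1·m_3 = 6(Δ_2 - Δ_1) = -42
Natural end conditions: m_0 = m_3 = 0.
Hence m_0 = 0, m_1 = 62/5, m_2 = -68/5, m_3 = 0.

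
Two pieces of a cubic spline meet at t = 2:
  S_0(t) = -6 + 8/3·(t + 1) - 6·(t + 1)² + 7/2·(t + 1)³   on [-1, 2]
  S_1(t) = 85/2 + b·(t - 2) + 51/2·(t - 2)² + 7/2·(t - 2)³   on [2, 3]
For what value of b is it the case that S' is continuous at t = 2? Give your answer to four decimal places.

S_0'(t) = 8/3 - 12·(t + 1) + 21/2·(t + 1)², so S_0'(2) = 367/6. On the right, S_1'(2) = b, so b = 367/6.

61.1667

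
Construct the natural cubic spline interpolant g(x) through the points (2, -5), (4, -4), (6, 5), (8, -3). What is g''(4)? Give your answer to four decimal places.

4.9000

Write σ_i for g''(x_i). With h_i = 2, 2, 2 and divided differences Δ_i = 1/2, 9/2, -4, the continuity of g' gives the tridiagonal system
  2·σ_0 + 8·σ_1 + 2·σ_2 = 6(Δ_1 - Δ_0) = 24
  2·σ_1 + 8·σ_2 + 2·σ_3 = 6(Δ_2 - Δ_1) = -51
Natural end conditions: σ_0 = σ_3 = 0.
Solving the tridiagonal system: σ_0 = 0, σ_1 = 49/10, σ_2 = -38/5, σ_3 = 0.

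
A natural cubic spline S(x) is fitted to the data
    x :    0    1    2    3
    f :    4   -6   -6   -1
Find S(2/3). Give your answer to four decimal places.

-3.5309

Put m_i = S'' at the i-th knot. Here h = (1, 1, 1) and Δ = (-10, 0, 5), so the interior equations h_(i-1)·m_(i-1) + 2(h_(i-1)+h_i)·m_i + h_i·m_(i+1) = 6(Δ_i − Δ_(i-1)) read
  1·m_0 + 4·m_1 + 1·m_2 = 6(Δ_1 - Δ_0) = 60
  1·m_1 + 4·m_2 + 1·m_3 = 6(Δ_2 - Δ_1) = 30
Natural end conditions: m_0 = m_3 = 0.
Solving the tridiagonal system: m_0 = 0, m_1 = 14, m_2 = 4, m_3 = 0.
On [0, 1], S(x) = 4 - 37/3·x + 0·x² + 7/3·x³.
With x = 2/3: S(2/3) = -286/81.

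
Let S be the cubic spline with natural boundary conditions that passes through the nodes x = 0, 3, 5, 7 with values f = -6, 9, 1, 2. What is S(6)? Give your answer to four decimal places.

0.2566

Put M_i = S'' at the i-th knot. Here h = (3, 2, 2) and Δ = (5, -4, 1/2), so the interior equations h_(i-1)·M_(i-1) + 2(h_(i-1)+h_i)·M_i + h_i·M_(i+1) = 6(Δ_i − Δ_(i-1)) read
  3·M_0 + 10·M_1 + 2·M_2 = 6(Δ_1 - Δ_0) = -54
  2·M_1 + 8·M_2 + 2·M_3 = 6(Δ_2 - Δ_1) = 27
Natural end conditions: M_0 = M_3 = 0.
Forward elimination and back-substitution give M_0 = 0, M_1 = -243/38, M_2 = 189/38, M_3 = 0.
On [5, 7], S(x) = 1 - 107/38·(x - 5) + 189/76·(x - 5)² - 63/152·(x - 5)³.
With (x - 5) = 1: S(6) = 39/152.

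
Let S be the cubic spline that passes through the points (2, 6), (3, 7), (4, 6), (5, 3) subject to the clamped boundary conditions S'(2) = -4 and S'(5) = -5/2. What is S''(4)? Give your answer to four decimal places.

Put σ_i = S'' at the i-th knot. Here h = (1, 1, 1) and Δ = (1, -1, -3), so the interior equations h_(i-1)·σ_(i-1) + 2(h_(i-1)+h_i)·σ_i + h_i·σ_(i+1) = 6(Δ_i − Δ_(i-1)) read
  1·σ_0 + 4·σ_1 + 1·σ_2 = 6(Δ_1 - Δ_0) = -12
  1·σ_1 + 4·σ_2 + 1·σ_3 = 6(Δ_2 - Δ_1) = -12
Clamped end conditions give two more equations: 2h_0·σ_0 + h_0·σ_1 = 6(Δ_0 - S'(2)) = 30 and h_2·σ_2 + 2h_2·σ_3 = 6(S'(5) - Δ_2) = 3.
Forward elimination and back-substitution give σ_0 = 93/5, σ_1 = -36/5, σ_2 = -9/5, σ_3 = 12/5.

-1.8000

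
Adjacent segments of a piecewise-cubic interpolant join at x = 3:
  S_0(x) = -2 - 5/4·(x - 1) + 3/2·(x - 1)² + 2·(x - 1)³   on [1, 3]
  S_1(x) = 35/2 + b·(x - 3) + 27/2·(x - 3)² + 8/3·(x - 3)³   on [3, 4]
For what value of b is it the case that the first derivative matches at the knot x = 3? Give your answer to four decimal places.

28.7500

S_0'(x) = -5/4 + 3·(x - 1) + 6·(x - 1)², so S_0'(3) = 115/4. On the right, S_1'(3) = b, so b = 115/4.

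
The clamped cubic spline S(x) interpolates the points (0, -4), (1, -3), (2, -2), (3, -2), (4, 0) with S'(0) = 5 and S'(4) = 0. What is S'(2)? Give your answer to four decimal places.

Write M_i for S''(x_i). With h_i = 1, 1, 1, 1 and divided differences Δ_i = 1, 1, 0, 2, the continuity of S' gives the tridiagonal system
  1·M_0 + 4·M_1 + 1·M_2 = 6(Δ_1 - Δ_0) = 0
  1·M_1 + 4·M_2 + 1·M_3 = 6(Δ_2 - Δ_1) = -6
  1·M_2 + 4·M_3 + 1·M_4 = 6(Δ_3 - Δ_2) = 12
Clamped end conditions give two more equations: 2h_0·M_0 + h_0·M_1 = 6(Δ_0 - S'(0)) = -24 and h_3·M_3 + 2h_3·M_4 = 6(S'(4) - Δ_3) = -12.
Solving the tridiagonal system: M_0 = -401/28, M_1 = 65/14, M_2 = -17/4, M_3 = 89/14, M_4 = -257/28.
On [2, 3], S'(x) = b_2 + 2c_2·(x - 2) + 3d_2·(x - 2)² with b_2 = Δ_2 - h_2(2M_2 + M_3)/6 = 5/14, c_2 = M_2/2 = -17/8, d_2 = (M_3 - M_2)/(6h_2) = 99/56. So S'(2) = 5/14.

0.3571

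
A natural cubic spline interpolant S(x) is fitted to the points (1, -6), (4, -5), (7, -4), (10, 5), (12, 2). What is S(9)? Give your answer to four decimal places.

Write M_i for S''(x_i). With h_i = 3, 3, 3, 2 and divided differences Δ_i = 1/3, 1/3, 3, -3/2, the continuity of S' gives the tridiagonal system
  3·M_0 + 12·M_1 + 3·M_2 = 6(Δ_1 - Δ_0) = 0
  3·M_1 + 12·M_2 + 3·M_3 = 6(Δ_2 - Δ_1) = 16
  3·M_2 + 10·M_3 + 2·M_4 = 6(Δ_3 - Δ_2) = -27
Natural end conditions: M_0 = M_4 = 0.
Hence M_0 = 0, M_1 = -241/414, M_2 = 482/207, M_3 = -469/138, M_4 = 0.
On [7, 10], S(x) = -4 + 1963/828·(x - 7) + 241/207·(x - 7)² - 2371/7452·(x - 7)³.
With (x - 7) = 2: S(9) = 10631/3726.

2.8532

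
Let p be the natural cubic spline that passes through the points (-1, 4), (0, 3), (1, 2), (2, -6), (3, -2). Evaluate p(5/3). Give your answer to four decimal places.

With σ_i denoting the second derivative at x_i, h_i = 1, 1, 1, 1, and Δ_i = (y_(i+1) − y_i)/h_i = -1, -1, -8, 4:
  1·σ_0 + 4·σ_1 + 1·σ_2 = 6(Δ_1 - Δ_0) = 0
  1·σ_1 + 4·σ_2 + 1·σ_3 = 6(Δ_2 - Δ_1) = -42
  1·σ_2 + 4·σ_3 + 1·σ_4 = 6(Δ_3 - Δ_2) = 72
Natural end conditions: σ_0 = σ_4 = 0.
Forward elimination and back-substitution give σ_0 = 0, σ_1 = 30/7, σ_2 = -120/7, σ_3 = 156/7, σ_4 = 0.
On [1, 2], p(x) = 2 - 6·(x - 1) - 60/7·(x - 1)² + 46/7·(x - 1)³.
With (x - 1) = 2/3: p(5/3) = -730/189.

-3.8624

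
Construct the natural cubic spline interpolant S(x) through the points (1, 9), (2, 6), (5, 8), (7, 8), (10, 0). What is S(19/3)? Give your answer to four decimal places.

Put σ_i = S'' at the i-th knot. Here h = (1, 3, 2, 3) and Δ = (-3, 2/3, 0, -8/3), so the interior equations h_(i-1)·σ_(i-1) + 2(h_(i-1)+h_i)·σ_i + h_i·σ_(i+1) = 6(Δ_i − Δ_(i-1)) read
  1·σ_0 + 8·σ_1 + 3·σ_2 = 6(Δ_1 - Δ_0) = 22
  3·σ_1 + 10·σ_2 + 2·σ_3 = 6(Δ_2 - Δ_1) = -4
  2·σ_2 + 10·σ_3 + 3·σ_4 = 6(Δ_3 - Δ_2) = -16
Natural end conditions: σ_0 = σ_4 = 0.
Solving the tridiagonal system: σ_0 = 0, σ_1 = 356/113, σ_2 = -362/339, σ_3 = -470/339, σ_4 = 0.
On [5, 7], S(x) = 8 + 398/339·(x - 5) - 181/339·(x - 5)² - 3/113·(x - 5)³.
With (x - 5) = 4/3: S(19/3) = 26096/3051.

8.5533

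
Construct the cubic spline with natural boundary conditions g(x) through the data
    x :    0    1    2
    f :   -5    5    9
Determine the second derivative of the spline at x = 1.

-9

Write M_i for g''(x_i). With h_i = 1, 1 and divided differences Δ_i = 10, 4, the continuity of g' gives the tridiagonal system
  1·M_0 + 4·M_1 + 1·M_2 = 6(Δ_1 - Δ_0) = -36
Natural end conditions: M_0 = M_2 = 0.
Forward elimination and back-substitution give M_0 = 0, M_1 = -9, M_2 = 0.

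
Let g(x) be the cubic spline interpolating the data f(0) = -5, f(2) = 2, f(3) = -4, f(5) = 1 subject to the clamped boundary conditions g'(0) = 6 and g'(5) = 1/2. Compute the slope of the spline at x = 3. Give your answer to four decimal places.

Put M_i = g'' at the i-th knot. Here h = (2, 1, 2) and Δ = (7/2, -6, 5/2), so the interior equations h_(i-1)·M_(i-1) + 2(h_(i-1)+h_i)·M_i + h_i·M_(i+1) = 6(Δ_i − Δ_(i-1)) read
  2·M_0 + 6·M_1 + 1·M_2 = 6(Δ_1 - Δ_0) = -57
  1·M_1 + 6·M_2 + 2·M_3 = 6(Δ_2 - Δ_1) = 51
Clamped end conditions give two more equations: 2h_0·M_0 + h_0·M_1 = 6(Δ_0 - g'(0)) = -15 and h_2·M_2 + 2h_2·M_3 = 6(g'(5) - Δ_2) = -12.
Solving the tridiagonal system: M_0 = 83/32, M_1 = -203/16, M_2 = 223/16, M_3 = -319/32.
On [3, 5], g'(x) = b_2 + 2c_2·(x - 3) + 3d_2·(x - 3)² with b_2 = Δ_2 - h_2(2M_2 + M_3)/6 = -111/32, c_2 = M_2/2 = 223/32, d_2 = (M_3 - M_2)/(6h_2) = -255/128. So g'(3) = -111/32.

-3.4688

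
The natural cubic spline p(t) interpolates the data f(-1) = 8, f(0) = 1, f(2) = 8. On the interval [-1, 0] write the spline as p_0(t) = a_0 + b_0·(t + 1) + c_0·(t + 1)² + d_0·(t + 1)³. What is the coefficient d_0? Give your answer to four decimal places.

Write m_i for p''(x_i). With h_i = 1, 2 and divided differences Δ_i = -7, 7/2, the continuity of p' gives the tridiagonal system
  1·m_0 + 6·m_1 + 2·m_2 = 6(Δ_1 - Δ_0) = 63
Natural end conditions: m_0 = m_2 = 0.
Forward elimination and back-substitution give m_0 = 0, m_1 = 21/2, m_2 = 0.
On [-1, 0], with p_0(t) = a_0 + b_0·(t + 1) + c_0·(t + 1)² + d_0·(t + 1)³: c_0 = m_0/2 = 0, d_0 = (m_1 - m_0)/(6h_0) = 7/4, b_0 = Δ_0 - h_0(2m_0 + m_1)/6 = -35/4.

1.7500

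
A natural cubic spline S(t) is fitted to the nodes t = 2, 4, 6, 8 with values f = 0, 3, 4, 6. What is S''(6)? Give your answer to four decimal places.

Put M_i = S'' at the i-th knot. Here h = (2, 2, 2) and Δ = (3/2, 1/2, 1), so the interior equations h_(i-1)·M_(i-1) + 2(h_(i-1)+h_i)·M_i + h_i·M_(i+1) = 6(Δ_i − Δ_(i-1)) read
  2·M_0 + 8·M_1 + 2·M_2 = 6(Δ_1 - Δ_0) = -6
  2·M_1 + 8·M_2 + 2·M_3 = 6(Δ_2 - Δ_1) = 3
Natural end conditions: M_0 = M_3 = 0.
Solving: M_0 = 0, M_1 = -9/10, M_2 = 3/5, M_3 = 0.

0.6000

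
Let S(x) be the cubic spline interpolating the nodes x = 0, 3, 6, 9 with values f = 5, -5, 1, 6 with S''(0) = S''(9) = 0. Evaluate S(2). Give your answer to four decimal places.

-3.2716

With M_i denoting the second derivative at x_i, h_i = 3, 3, 3, and Δ_i = (y_(i+1) − y_i)/h_i = -10/3, 2, 5/3:
  3·M_0 + 12·M_1 + 3·M_2 = 6(Δ_1 - Δ_0) = 32
  3·M_1 + 12·M_2 + 3·M_3 = 6(Δ_2 - Δ_1) = -2
Natural end conditions: M_0 = M_3 = 0.
Forward elimination and back-substitution give M_0 = 0, M_1 = 26/9, M_2 = -8/9, M_3 = 0.
On [0, 3], S(x) = 5 - 43/9·x + 0·x² + 13/81·x³.
With x = 2: S(2) = -265/81.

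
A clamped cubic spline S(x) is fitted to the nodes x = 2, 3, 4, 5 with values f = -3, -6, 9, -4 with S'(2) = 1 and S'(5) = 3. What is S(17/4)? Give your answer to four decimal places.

6.6125

Write M_i for S''(x_i). With h_i = 1, 1, 1 and divided differences Δ_i = -3, 15, -13, the continuity of S' gives the tridiagonal system
  1·M_0 + 4·M_1 + 1·M_2 = 6(Δ_1 - Δ_0) = 108
  1·M_1 + 4·M_2 + 1·M_3 = 6(Δ_2 - Δ_1) = -168
Clamped end conditions give two more equations: 2h_0·M_0 + h_0·M_1 = 6(Δ_0 - S'(2)) = -24 and h_2·M_2 + 2h_2·M_3 = 6(S'(5) - Δ_2) = 96.
Solving the tridiagonal system: M_0 = -604/15, M_1 = 848/15, M_2 = -1168/15, M_3 = 1304/15.
On [4, 5], S(x) = 9 - 23/15·(x - 4) - 584/15·(x - 4)² + 412/15·(x - 4)³.
With (x - 4) = 1/4: S(17/4) = 529/80.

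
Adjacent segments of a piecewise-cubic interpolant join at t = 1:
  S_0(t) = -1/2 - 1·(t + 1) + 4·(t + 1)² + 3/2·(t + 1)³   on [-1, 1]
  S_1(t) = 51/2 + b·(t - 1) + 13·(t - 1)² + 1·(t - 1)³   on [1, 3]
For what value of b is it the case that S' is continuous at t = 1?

S_0'(t) = -1 + 8·(t + 1) + 9/2·(t + 1)², so S_0'(1) = 33. On the right, S_1'(1) = b, so b = 33.

33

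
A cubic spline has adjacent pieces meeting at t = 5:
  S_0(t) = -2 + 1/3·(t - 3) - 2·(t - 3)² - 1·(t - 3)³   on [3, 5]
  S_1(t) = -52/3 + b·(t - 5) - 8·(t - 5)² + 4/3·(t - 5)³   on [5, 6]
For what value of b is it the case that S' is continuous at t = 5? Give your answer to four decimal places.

-19.6667

S_0'(t) = 1/3 - 4·(t - 3) - 3·(t - 3)², so S_0'(5) = -59/3. On the right, S_1'(5) = b, so b = -59/3.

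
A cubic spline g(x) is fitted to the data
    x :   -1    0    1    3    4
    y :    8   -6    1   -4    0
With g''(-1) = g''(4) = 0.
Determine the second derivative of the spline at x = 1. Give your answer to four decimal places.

-19.9672

Write σ_i for g''(x_i). With h_i = 1, 1, 2, 1 and divided differences Δ_i = -14, 7, -5/2, 4, the continuity of g' gives the tridiagonal system
  1·σ_0 + 4·σ_1 + 1·σ_2 = 6(Δ_1 - Δ_0) = 126
  1·σ_1 + 6·σ_2 + 2·σ_3 = 6(Δ_2 - Δ_1) = -57
  2·σ_2 + 6·σ_3 + 1·σ_4 = 6(Δ_3 - Δ_2) = 39
Natural end conditions: σ_0 = σ_4 = 0.
Hence σ_0 = 0, σ_1 = 2226/61, σ_2 = -1218/61, σ_3 = 1605/122, σ_4 = 0.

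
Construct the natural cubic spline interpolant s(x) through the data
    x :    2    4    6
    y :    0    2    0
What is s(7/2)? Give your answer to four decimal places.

With σ_i denoting the second derivative at x_i, h_i = 2, 2, and Δ_i = (y_(i+1) − y_i)/h_i = 1, -1:
  2·σ_0 + 8·σ_1 + 2·σ_2 = 6(Δ_1 - Δ_0) = -12
Natural end conditions: σ_0 = σ_2 = 0.
Solving: σ_0 = 0, σ_1 = -3/2, σ_2 = 0.
On [2, 4], s(x) = 0 + 3/2·(x - 2) + 0·(x - 2)² - 1/8·(x - 2)³.
With (x - 2) = 3/2: s(7/2) = 117/64.

1.8281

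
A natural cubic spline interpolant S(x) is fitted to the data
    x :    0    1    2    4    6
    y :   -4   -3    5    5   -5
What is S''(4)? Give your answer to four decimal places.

Put M_i = S'' at the i-th knot. Here h = (1, 1, 2, 2) and Δ = (1, 8, 0, -5), so the interior equations h_(i-1)·M_(i-1) + 2(h_(i-1)+h_i)·M_i + h_i·M_(i+1) = 6(Δ_i − Δ_(i-1)) read
  1·M_0 + 4·M_1 + 1·M_2 = 6(Δ_1 - Δ_0) = 42
  1·M_1 + 6·M_2 + 2·M_3 = 6(Δ_2 - Δ_1) = -48
  2·M_2 + 8·M_3 + 2·M_4 = 6(Δ_3 - Δ_2) = -30
Natural end conditions: M_0 = M_4 = 0.
Forward elimination and back-substitution give M_0 = 0, M_1 = 181/14, M_2 = -68/7, M_3 = -37/28, M_4 = 0.

-1.3214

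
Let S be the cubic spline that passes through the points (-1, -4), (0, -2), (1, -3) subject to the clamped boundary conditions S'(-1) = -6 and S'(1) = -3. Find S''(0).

Let M_i = S''(x_i). Step sizes h_i = 1, 1; slopes of the chords Δ_i = (y_(i+1) - y_i)/h_i = 2, -1.
  1·M_0 + 4·M_1 + 1·M_2 = 6(Δ_1 - Δ_0) = -18
Clamped end conditions give two more equations: 2h_0·M_0 + h_0·M_1 = 6(Δ_0 - S'(-1)) = 48 and h_1·M_1 + 2h_1·M_2 = 6(S'(1) - Δ_1) = -12.
Forward elimination and back-substitution give M_0 = 30, M_1 = -12, M_2 = 0.

-12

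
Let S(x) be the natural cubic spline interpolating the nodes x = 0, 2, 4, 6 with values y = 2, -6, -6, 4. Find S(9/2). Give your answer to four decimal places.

Write M_i for S''(x_i). With h_i = 2, 2, 2 and divided differences Δ_i = -4, 0, 5, the continuity of S' gives the tridiagonal system
  2·M_0 + 8·M_1 + 2·M_2 = 6(Δ_1 - Δ_0) = 24
  2·M_1 + 8·M_2 + 2·M_3 = 6(Δ_2 - Δ_1) = 30
Natural end conditions: M_0 = M_3 = 0.
Solving: M_0 = 0, M_1 = 11/5, M_2 = 16/5, M_3 = 0.
On [4, 6], S(x) = -6 + 43/15·(x - 4) + 8/5·(x - 4)² - 4/15·(x - 4)³.
With (x - 4) = 1/2: S(9/2) = -21/5.

-4.2000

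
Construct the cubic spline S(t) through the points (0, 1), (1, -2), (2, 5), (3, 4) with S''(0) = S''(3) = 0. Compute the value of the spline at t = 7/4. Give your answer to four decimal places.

Let M_i = S''(x_i). Step sizes h_i = 1, 1, 1; slopes of the chords Δ_i = (y_(i+1) - y_i)/h_i = -3, 7, -1.
  1·M_0 + 4·M_1 + 1·M_2 = 6(Δ_1 - Δ_0) = 60
  1·M_1 + 4·M_2 + 1·M_3 = 6(Δ_2 - Δ_1) = -48
Natural end conditions: M_0 = M_3 = 0.
Solving the tridiagonal system: M_0 = 0, M_1 = 96/5, M_2 = -84/5, M_3 = 0.
On [1, 2], S(t) = -2 + 17/5·(t - 1) + 48/5·(t - 1)² - 6·(t - 1)³.
With (t - 1) = 3/4: S(7/4) = 547/160.

3.4188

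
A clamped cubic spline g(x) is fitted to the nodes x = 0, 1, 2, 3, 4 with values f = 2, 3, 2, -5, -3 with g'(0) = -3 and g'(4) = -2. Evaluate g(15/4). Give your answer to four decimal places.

-3.1116

Put M_i = g'' at the i-th knot. Here h = (1, 1, 1, 1) and Δ = (1, -1, -7, 2), so the interior equations h_(i-1)·M_(i-1) + 2(h_(i-1)+h_i)·M_i + h_i·M_(i+1) = 6(Δ_i − Δ_(i-1)) read
  1·M_0 + 4·M_1 + 1·M_2 = 6(Δ_1 - Δ_0) = -12
  1·M_1 + 4·M_2 + 1·M_3 = 6(Δ_2 - Δ_1) = -36
  1·M_2 + 4·M_3 + 1·M_4 = 6(Δ_3 - Δ_2) = 54
Clamped end conditions give two more equations: 2h_0·M_0 + h_0·M_1 = 6(Δ_0 - g'(0)) = 24 and h_3·M_3 + 2h_3·M_4 = 6(g'(4) - Δ_3) = -24.
Forward elimination and back-substitution give M_0 = 94/7, M_1 = -20/7, M_2 = -14, M_3 = 160/7, M_4 = -164/7.
On [3, 4], g(x) = -5 - 12/7·(x - 3) + 80/7·(x - 3)² - 54/7·(x - 3)³.
With (x - 3) = 3/4: g(15/4) = -697/224.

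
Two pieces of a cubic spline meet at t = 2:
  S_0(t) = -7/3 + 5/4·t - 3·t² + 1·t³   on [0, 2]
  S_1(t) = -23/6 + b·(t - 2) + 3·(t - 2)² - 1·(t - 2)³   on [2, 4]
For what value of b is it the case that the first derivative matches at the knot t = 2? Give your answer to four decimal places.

S_0'(t) = 5/4 - 6·t + 3·t², so S_0'(2) = 5/4. On the right, S_1'(2) = b, so b = 5/4.

1.2500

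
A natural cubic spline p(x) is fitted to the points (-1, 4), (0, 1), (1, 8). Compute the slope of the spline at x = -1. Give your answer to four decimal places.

Put M_i = p'' at the i-th knot. Here h = (1, 1) and Δ = (-3, 7), so the interior equations h_(i-1)·M_(i-1) + 2(h_(i-1)+h_i)·M_i + h_i·M_(i+1) = 6(Δ_i − Δ_(i-1)) read
  1·M_0 + 4·M_1 + 1·M_2 = 6(Δ_1 - Δ_0) = 60
Natural end conditions: M_0 = M_2 = 0.
Hence M_0 = 0, M_1 = 15, M_2 = 0.
On [-1, 0], p'(x) = b_0 + 2c_0·(x + 1) + 3d_0·(x + 1)² with b_0 = Δ_0 - h_0(2M_0 + M_1)/6 = -11/2, c_0 = M_0/2 = 0, d_0 = (M_1 - M_0)/(6h_0) = 5/2. So p'(-1) = -11/2.

-5.5000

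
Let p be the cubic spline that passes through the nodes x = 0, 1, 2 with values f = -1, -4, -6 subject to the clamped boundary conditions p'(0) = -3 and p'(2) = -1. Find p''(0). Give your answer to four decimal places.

-0.5000

With M_i denoting the second derivative at x_i, h_i = 1, 1, and Δ_i = (y_(i+1) − y_i)/h_i = -3, -2:
  1·M_0 + 4·M_1 + 1·M_2 = 6(Δ_1 - Δ_0) = 6
Clamped end conditions give two more equations: 2h_0·M_0 + h_0·M_1 = 6(Δ_0 - p'(0)) = 0 and h_1·M_1 + 2h_1·M_2 = 6(p'(2) - Δ_1) = 6.
Solving the tridiagonal system: M_0 = -1/2, M_1 = 1, M_2 = 5/2.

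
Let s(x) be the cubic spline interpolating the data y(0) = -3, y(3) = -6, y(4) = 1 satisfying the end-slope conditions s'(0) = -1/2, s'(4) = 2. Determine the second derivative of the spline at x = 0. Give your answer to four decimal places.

Let M_i = s''(x_i). Step sizes h_i = 3, 1; slopes of the chords Δ_i = (y_(i+1) - y_i)/h_i = -1, 7.
  3·M_0 + 8·M_1 + 1·M_2 = 6(Δ_1 - Δ_0) = 48
Clamped end conditions give two more equations: 2h_0·M_0 + h_0·M_1 = 6(Δ_0 - s'(0)) = -3 and h_1·M_1 + 2h_1·M_2 = 6(s'(4) - Δ_1) = -30.
Hence M_0 = -47/8, M_1 = 43/4, M_2 = -163/8.

-5.8750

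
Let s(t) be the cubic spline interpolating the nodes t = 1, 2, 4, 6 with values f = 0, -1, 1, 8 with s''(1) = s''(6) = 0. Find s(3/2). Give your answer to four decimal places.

-0.5938

Write σ_i for s''(x_i). With h_i = 1, 2, 2 and divided differences Δ_i = -1, 1, 7/2, the continuity of s' gives the tridiagonal system
  1·σ_0 + 6·σ_1 + 2·σ_2 = 6(Δ_1 - Δ_0) = 12
  2·σ_1 + 8·σ_2 + 2·σ_3 = 6(Δ_2 - Δ_1) = 15
Natural end conditions: σ_0 = σ_3 = 0.
Solving the tridiagonal system: σ_0 = 0, σ_1 = 3/2, σ_2 = 3/2, σ_3 = 0.
On [1, 2], s(t) = 0 - 5/4·(t - 1) + 0·(t - 1)² + 1/4·(t - 1)³.
With (t - 1) = 1/2: s(3/2) = -19/32.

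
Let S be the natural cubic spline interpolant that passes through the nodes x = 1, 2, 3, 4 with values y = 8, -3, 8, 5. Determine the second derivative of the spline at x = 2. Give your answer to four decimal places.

Put M_i = S'' at the i-th knot. Here h = (1, 1, 1) and Δ = (-11, 11, -3), so the interior equations h_(i-1)·M_(i-1) + 2(h_(i-1)+h_i)·M_i + h_i·M_(i+1) = 6(Δ_i − Δ_(i-1)) read
  1·M_0 + 4·M_1 + 1·M_2 = 6(Δ_1 - Δ_0) = 132
  1·M_1 + 4·M_2 + 1·M_3 = 6(Δ_2 - Δ_1) = -84
Natural end conditions: M_0 = M_3 = 0.
Forward elimination and back-substitution give M_0 = 0, M_1 = 204/5, M_2 = -156/5, M_3 = 0.

40.8000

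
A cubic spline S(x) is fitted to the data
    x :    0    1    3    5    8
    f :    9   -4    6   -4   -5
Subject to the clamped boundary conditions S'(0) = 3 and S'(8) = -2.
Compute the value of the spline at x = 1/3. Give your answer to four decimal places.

6.9811

With σ_i denoting the second derivative at x_i, h_i = 1, 2, 2, 3, and Δ_i = (y_(i+1) − y_i)/h_i = -13, 5, -5, -1/3:
  1·σ_0 + 6·σ_1 + 2·σ_2 = 6(Δ_1 - Δ_0) = 108
  2·σ_1 + 8·σ_2 + 2·σ_3 = 6(Δ_2 - Δ_1) = -60
  2·σ_2 + 10·σ_3 + 3·σ_4 = 6(Δ_3 - Δ_2) = 28
Clamped end conditions give two more equations: 2h_0·σ_0 + h_0·σ_1 = 6(Δ_0 - S'(0)) = -96 and h_3·σ_3 + 2h_3·σ_4 = 6(S'(8) - Δ_3) = -10.
Forward elimination and back-substitution give σ_0 = -3472/53, σ_1 = 1856/53, σ_2 = -970/53, σ_3 = 434/53, σ_4 = -916/159.
On [0, 1], S(x) = 9 + 3·x - 1736/53·x² + 888/53·x³.
With x = 1/3: S(1/3) = 370/53.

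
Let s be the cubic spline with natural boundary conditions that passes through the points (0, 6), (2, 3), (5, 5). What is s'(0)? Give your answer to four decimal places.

With σ_i denoting the second derivative at x_i, h_i = 2, 3, and Δ_i = (y_(i+1) − y_i)/h_i = -3/2, 2/3:
  2·σ_0 + 10·σ_1 + 3·σ_2 = 6(Δ_1 - Δ_0) = 13
Natural end conditions: σ_0 = σ_2 = 0.
Solving the tridiagonal system: σ_0 = 0, σ_1 = 13/10, σ_2 = 0.
On [0, 2], s'(t) = b_0 + 2c_0·t + 3d_0·t² with b_0 = Δ_0 - h_0(2σ_0 + σ_1)/6 = -29/15, c_0 = σ_0/2 = 0, d_0 = (σ_1 - σ_0)/(6h_0) = 13/120. So s'(0) = -29/15.

-1.9333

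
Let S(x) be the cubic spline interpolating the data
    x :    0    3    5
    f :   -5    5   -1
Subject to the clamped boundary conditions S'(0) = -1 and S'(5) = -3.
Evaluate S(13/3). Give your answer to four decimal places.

Let m_i = S''(x_i). Step sizes h_i = 3, 2; slopes of the chords Δ_i = (y_(i+1) - y_i)/h_i = 10/3, -3.
  3·m_0 + 10·m_1 + 2·m_2 = 6(Δ_1 - Δ_0) = -38
Clamped end conditions give two more equations: 2h_0·m_0 + h_0·m_1 = 6(Δ_0 - S'(0)) = 26 and h_1·m_1 + 2h_1·m_2 = 6(S'(5) - Δ_1) = 0.
Forward elimination and back-substitution give m_0 = 116/15, m_1 = -34/5, m_2 = 17/5.
On [3, 5], S(x) = 5 + 2/5·(x - 3) - 17/5·(x - 3)² + 17/20·(x - 3)³.
With (x - 3) = 4/3: S(13/3) = 203/135.

1.5037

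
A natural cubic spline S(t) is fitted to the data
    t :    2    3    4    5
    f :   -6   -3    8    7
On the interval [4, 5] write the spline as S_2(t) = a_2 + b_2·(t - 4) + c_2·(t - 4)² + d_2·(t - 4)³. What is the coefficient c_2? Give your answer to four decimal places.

Put σ_i = S'' at the i-th knot. Here h = (1, 1, 1) and Δ = (3, 11, -1), so the interior equations h_(i-1)·σ_(i-1) + 2(h_(i-1)+h_i)·σ_i + h_i·σ_(i+1) = 6(Δ_i − Δ_(i-1)) read
  1·σ_0 + 4·σ_1 + 1·σ_2 = 6(Δ_1 - Δ_0) = 48
  1·σ_1 + 4·σ_2 + 1·σ_3 = 6(Δ_2 - Δ_1) = -72
Natural end conditions: σ_0 = σ_3 = 0.
Forward elimination and back-substitution give σ_0 = 0, σ_1 = 88/5, σ_2 = -112/5, σ_3 = 0.
On [4, 5], with S_2(t) = a_2 + b_2·(t - 4) + c_2·(t - 4)² + d_2·(t - 4)³: c_2 = σ_2/2 = -56/5, d_2 = (σ_3 - σ_2)/(6h_2) = 56/15, b_2 = Δ_2 - h_2(2σ_2 + σ_3)/6 = 97/15.

-11.2000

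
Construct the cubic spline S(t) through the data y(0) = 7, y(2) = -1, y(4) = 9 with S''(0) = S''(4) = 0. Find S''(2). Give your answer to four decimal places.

Let σ_i = S''(x_i). Step sizes h_i = 2, 2; slopes of the chords Δ_i = (y_(i+1) - y_i)/h_i = -4, 5.
  2·σ_0 + 8·σ_1 + 2·σ_2 = 6(Δ_1 - Δ_0) = 54
Natural end conditions: σ_0 = σ_2 = 0.
Hence σ_0 = 0, σ_1 = 27/4, σ_2 = 0.

6.7500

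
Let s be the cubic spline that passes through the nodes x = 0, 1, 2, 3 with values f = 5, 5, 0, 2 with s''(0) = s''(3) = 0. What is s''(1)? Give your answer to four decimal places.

-10.8000

With m_i denoting the second derivative at x_i, h_i = 1, 1, 1, and Δ_i = (y_(i+1) − y_i)/h_i = 0, -5, 2:
  1·m_0 + 4·m_1 + 1·m_2 = 6(Δ_1 - Δ_0) = -30
  1·m_1 + 4·m_2 + 1·m_3 = 6(Δ_2 - Δ_1) = 42
Natural end conditions: m_0 = m_3 = 0.
Solving the tridiagonal system: m_0 = 0, m_1 = -54/5, m_2 = 66/5, m_3 = 0.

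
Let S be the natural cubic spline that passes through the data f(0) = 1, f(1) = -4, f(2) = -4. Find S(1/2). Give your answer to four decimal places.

Put M_i = S'' at the i-th knot. Here h = (1, 1) and Δ = (-5, 0), so the interior equations h_(i-1)·M_(i-1) + 2(h_(i-1)+h_i)·M_i + h_i·M_(i+1) = 6(Δ_i − Δ_(i-1)) read
  1·M_0 + 4·M_1 + 1·M_2 = 6(Δ_1 - Δ_0) = 30
Natural end conditions: M_0 = M_2 = 0.
Solving the tridiagonal system: M_0 = 0, M_1 = 15/2, M_2 = 0.
On [0, 1], S(x) = 1 - 25/4·x + 0·x² + 5/4·x³.
With x = 1/2: S(1/2) = -63/32.

-1.9688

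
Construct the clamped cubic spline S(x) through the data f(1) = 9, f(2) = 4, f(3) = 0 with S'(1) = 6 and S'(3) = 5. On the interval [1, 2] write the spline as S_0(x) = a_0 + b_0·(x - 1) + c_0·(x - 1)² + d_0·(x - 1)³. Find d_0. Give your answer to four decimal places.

6.5000

Let M_i = S''(x_i). Step sizes h_i = 1, 1; slopes of the chords Δ_i = (y_(i+1) - y_i)/h_i = -5, -4.
  1·M_0 + 4·M_1 + 1·M_2 = 6(Δ_1 - Δ_0) = 6
Clamped end conditions give two more equations: 2h_0·M_0 + h_0·M_1 = 6(Δ_0 - S'(1)) = -66 and h_1·M_1 + 2h_1·M_2 = 6(S'(3) - Δ_1) = 54.
Solving: M_0 = -35, M_1 = 4, M_2 = 25.
On [1, 2], with S_0(x) = a_0 + b_0·(x - 1) + c_0·(x - 1)² + d_0·(x - 1)³: c_0 = M_0/2 = -35/2, d_0 = (M_1 - M_0)/(6h_0) = 13/2, b_0 = Δ_0 - h_0(2M_0 + M_1)/6 = 6.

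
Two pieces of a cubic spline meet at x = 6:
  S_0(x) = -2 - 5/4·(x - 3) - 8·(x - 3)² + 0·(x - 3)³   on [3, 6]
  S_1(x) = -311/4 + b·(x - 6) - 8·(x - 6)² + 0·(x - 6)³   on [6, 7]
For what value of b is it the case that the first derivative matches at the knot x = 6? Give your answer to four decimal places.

-49.2500

S_0'(x) = -5/4 - 16·(x - 3) + 0·(x - 3)², so S_0'(6) = -197/4. On the right, S_1'(6) = b, so b = -197/4.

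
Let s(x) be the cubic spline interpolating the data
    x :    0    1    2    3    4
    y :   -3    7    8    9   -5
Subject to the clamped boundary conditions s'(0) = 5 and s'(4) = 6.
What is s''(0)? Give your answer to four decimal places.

27.4643

Put M_i = s'' at the i-th knot. Here h = (1, 1, 1, 1) and Δ = (10, 1, 1, -14), so the interior equations h_(i-1)·M_(i-1) + 2(h_(i-1)+h_i)·M_i + h_i·M_(i+1) = 6(Δ_i − Δ_(i-1)) read
  1·M_0 + 4·M_1 + 1·M_2 = 6(Δ_1 - Δ_0) = -54
  1·M_1 + 4·M_2 + 1·M_3 = 6(Δ_2 - Δ_1) = 0
  1·M_2 + 4·M_3 + 1·M_4 = 6(Δ_3 - Δ_2) = -90
Clamped end conditions give two more equations: 2h_0·M_0 + h_0·M_1 = 6(Δ_0 - s'(0)) = 30 and h_3·M_3 + 2h_3·M_4 = 6(s'(4) - Δ_3) = 120.
Forward elimination and back-substitution give M_0 = 769/28, M_1 = -349/14, M_2 = 73/4, M_3 = -673/14, M_4 = 2353/28.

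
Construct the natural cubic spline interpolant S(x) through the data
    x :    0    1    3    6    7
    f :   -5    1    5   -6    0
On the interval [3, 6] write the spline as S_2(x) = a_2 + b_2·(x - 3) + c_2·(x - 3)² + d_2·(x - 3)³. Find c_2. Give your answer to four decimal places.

Put M_i = S'' at the i-th knot. Here h = (1, 2, 3, 1) and Δ = (6, 2, -11/3, 6), so the interior equations h_(i-1)·M_(i-1) + 2(h_(i-1)+h_i)·M_i + h_i·M_(i+1) = 6(Δ_i − Δ_(i-1)) read
  1·M_0 + 6·M_1 + 2·M_2 = 6(Δ_1 - Δ_0) = -24
  2·M_1 + 10·M_2 + 3·M_3 = 6(Δ_2 - Δ_1) = -34
  3·M_2 + 8·M_3 + 1·M_4 = 6(Δ_3 - Δ_2) = 58
Natural end conditions: M_0 = M_4 = 0.
Hence M_0 = 0, M_1 = -406/197, M_2 = -1146/197, M_3 = 1858/197, M_4 = 0.
On [3, 6], with S_2(x) = a_2 + b_2·(x - 3) + c_2·(x - 3)² + d_2·(x - 3)³: c_2 = M_2/2 = -573/197, d_2 = (M_3 - M_2)/(6h_2) = 1502/1773, b_2 = Δ_2 - h_2(2M_2 + M_3)/6 = -1516/591.

-2.9086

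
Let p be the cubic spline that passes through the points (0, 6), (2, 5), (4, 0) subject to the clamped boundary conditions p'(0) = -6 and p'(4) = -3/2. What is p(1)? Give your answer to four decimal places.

4.0938

Write σ_i for p''(x_i). With h_i = 2, 2 and divided differences Δ_i = -1/2, -5/2, the continuity of p' gives the tridiagonal system
  2·σ_0 + 8·σ_1 + 2·σ_2 = 6(Δ_1 - Δ_0) = -12
Clamped end conditions give two more equations: 2h_0·σ_0 + h_0·σ_1 = 6(Δ_0 - p'(0)) = 33 and h_1·σ_1 + 2h_1·σ_2 = 6(p'(4) - Δ_1) = 6.
Solving the tridiagonal system: σ_0 = 87/8, σ_1 = -21/4, σ_2 = 33/8.
On [0, 2], p(x) = 6 - 6·x + 87/16·x² - 43/32·x³.
With x = 1: p(1) = 131/32.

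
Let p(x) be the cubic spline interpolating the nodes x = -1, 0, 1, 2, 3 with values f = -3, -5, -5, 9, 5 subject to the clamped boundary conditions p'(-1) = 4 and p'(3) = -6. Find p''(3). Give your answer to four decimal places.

Let M_i = p''(x_i). Step sizes h_i = 1, 1, 1, 1; slopes of the chords Δ_i = (y_(i+1) - y_i)/h_i = -2, 0, 14, -4.
  1·M_0 + 4·M_1 + 1·M_2 = 6(Δ_1 - Δ_0) = 12
  1·M_1 + 4·M_2 + 1·M_3 = 6(Δ_2 - Δ_1) = 84
  1·M_2 + 4·M_3 + 1·M_4 = 6(Δ_3 - Δ_2) = -108
Clamped end conditions give two more equations: 2h_0·M_0 + h_0·M_1 = 6(Δ_0 - p'(-1)) = -36 and h_3·M_3 + 2h_3·M_4 = 6(p'(3) - Δ_3) = -12.
Solving the tridiagonal system: M_0 = -251/14, M_1 = -1/7, M_2 = 61/2, M_3 = -265/7, M_4 = 181/14.

12.9286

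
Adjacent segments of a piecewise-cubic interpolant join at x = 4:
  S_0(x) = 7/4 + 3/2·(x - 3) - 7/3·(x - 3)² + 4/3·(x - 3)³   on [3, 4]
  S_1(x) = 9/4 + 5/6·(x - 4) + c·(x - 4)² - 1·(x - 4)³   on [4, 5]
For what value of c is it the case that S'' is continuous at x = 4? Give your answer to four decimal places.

S_0''(x) = -14/3 + 8·(x - 3), so S_0''(4) = 10/3. On the right, S_1''(4) = 2c, so c = 5/3.

1.6667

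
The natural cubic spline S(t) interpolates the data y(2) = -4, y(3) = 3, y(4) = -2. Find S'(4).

-8

Write M_i for S''(x_i). With h_i = 1, 1 and divided differences Δ_i = 7, -5, the continuity of S' gives the tridiagonal system
  1·M_0 + 4·M_1 + 1·M_2 = 6(Δ_1 - Δ_0) = -72
Natural end conditions: M_0 = M_2 = 0.
Solving the tridiagonal system: M_0 = 0, M_1 = -18, M_2 = 0.
On [3, 4], S'(t) = b_1 + 2c_1·(t - 3) + 3d_1·(t - 3)² with b_1 = Δ_1 - h_1(2M_1 + M_2)/6 = 1, c_1 = M_1/2 = -9, d_1 = (M_2 - M_1)/(6h_1) = 3. So S'(4) = -8.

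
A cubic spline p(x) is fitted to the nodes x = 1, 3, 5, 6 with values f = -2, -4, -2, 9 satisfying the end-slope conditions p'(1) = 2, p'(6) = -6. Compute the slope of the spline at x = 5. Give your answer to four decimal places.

Let σ_i = p''(x_i). Step sizes h_i = 2, 2, 1; slopes of the chords Δ_i = (y_(i+1) - y_i)/h_i = -1, 1, 11.
  2·σ_0 + 8·σ_1 + 2·σ_2 = 6(Δ_1 - Δ_0) = 12
  2·σ_1 + 6·σ_2 + 1·σ_3 = 6(Δ_2 - Δ_1) = 60
Clamped end conditions give two more equations: 2h_0·σ_0 + h_0·σ_1 = 6(Δ_0 - p'(1)) = -18 and h_2·σ_2 + 2h_2·σ_3 = 6(p'(6) - Δ_2) = -102.
Forward elimination and back-substitution give σ_0 = -68/23, σ_1 = -71/23, σ_2 = 490/23, σ_3 = -1418/23.
On [5, 6], p'(x) = b_2 + 2c_2·(x - 5) + 3d_2·(x - 5)² with b_2 = Δ_2 - h_2(2σ_2 + σ_3)/6 = 326/23, c_2 = σ_2/2 = 245/23, d_2 = (σ_3 - σ_2)/(6h_2) = -318/23. So p'(5) = 326/23.

14.1739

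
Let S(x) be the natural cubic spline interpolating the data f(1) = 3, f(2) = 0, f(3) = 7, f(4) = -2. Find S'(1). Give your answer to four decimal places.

-6.7333

Write M_i for S''(x_i). With h_i = 1, 1, 1 and divided differences Δ_i = -3, 7, -9, the continuity of S' gives the tridiagonal system
  1·M_0 + 4·M_1 + 1·M_2 = 6(Δ_1 - Δ_0) = 60
  1·M_1 + 4·M_2 + 1·M_3 = 6(Δ_2 - Δ_1) = -96
Natural end conditions: M_0 = M_3 = 0.
Hence M_0 = 0, M_1 = 112/5, M_2 = -148/5, M_3 = 0.
On [1, 2], S'(x) = b_0 + 2c_0·(x - 1) + 3d_0·(x - 1)² with b_0 = Δ_0 - h_0(2M_0 + M_1)/6 = -101/15, c_0 = M_0/2 = 0, d_0 = (M_1 - M_0)/(6h_0) = 56/15. So S'(1) = -101/15.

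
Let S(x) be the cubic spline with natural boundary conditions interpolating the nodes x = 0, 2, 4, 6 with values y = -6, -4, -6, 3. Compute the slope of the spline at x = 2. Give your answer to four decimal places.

With M_i denoting the second derivative at x_i, h_i = 2, 2, 2, and Δ_i = (y_(i+1) − y_i)/h_i = 1, -1, 9/2:
  2·M_0 + 8·M_1 + 2·M_2 = 6(Δ_1 - Δ_0) = -12
  2·M_1 + 8·M_2 + 2·M_3 = 6(Δ_2 - Δ_1) = 33
Natural end conditions: M_0 = M_3 = 0.
Forward elimination and back-substitution give M_0 = 0, M_1 = -27/10, M_2 = 24/5, M_3 = 0.
On [2, 4], S'(x) = b_1 + 2c_1·(x - 2) + 3d_1·(x - 2)² with b_1 = Δ_1 - h_1(2M_1 + M_2)/6 = -4/5, c_1 = M_1/2 = -27/20, d_1 = (M_2 - M_1)/(6h_1) = 5/8. So S'(2) = -4/5.

-0.8000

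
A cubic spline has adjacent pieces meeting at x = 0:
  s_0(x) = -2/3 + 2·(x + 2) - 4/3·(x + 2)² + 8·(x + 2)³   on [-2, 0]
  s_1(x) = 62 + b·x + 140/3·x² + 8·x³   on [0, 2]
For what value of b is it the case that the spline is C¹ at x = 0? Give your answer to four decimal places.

s_0'(x) = 2 - 8/3·(x + 2) + 24·(x + 2)², so s_0'(0) = 278/3. On the right, s_1'(0) = b, so b = 278/3.

92.6667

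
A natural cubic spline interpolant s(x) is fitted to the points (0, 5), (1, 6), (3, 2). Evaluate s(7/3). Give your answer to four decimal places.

With σ_i denoting the second derivative at x_i, h_i = 1, 2, and Δ_i = (y_(i+1) − y_i)/h_i = 1, -2:
  1·σ_0 + 6·σ_1 + 2·σ_2 = 6(Δ_1 - Δ_0) = -18
Natural end conditions: σ_0 = σ_2 = 0.
Solving the tridiagonal system: σ_0 = 0, σ_1 = -3, σ_2 = 0.
On [1, 3], s(x) = 6 + 0·(x - 1) - 3/2·(x - 1)² + 1/4·(x - 1)³.
With (x - 1) = 4/3: s(7/3) = 106/27.

3.9259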